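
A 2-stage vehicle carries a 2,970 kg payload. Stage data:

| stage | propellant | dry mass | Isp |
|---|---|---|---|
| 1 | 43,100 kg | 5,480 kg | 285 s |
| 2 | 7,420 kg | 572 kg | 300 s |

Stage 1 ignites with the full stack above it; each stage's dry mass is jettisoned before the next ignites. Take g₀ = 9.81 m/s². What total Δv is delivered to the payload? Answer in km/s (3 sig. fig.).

Ignition mass of stage 1 = 43,100+5,480 + 7,420+572 + 2,970 = 59,542 kg.
Stage 1: m₀ = 59,542 kg, m_f = 59,542 − 43,100 = 16,442 kg; Δv = 285×9.81×ln(3.621) = 2795.9×1.2868 ≈ 3598 m/s.
Stage 2: m₀ = 10,962 kg, m_f = 10,962 − 7,420 = 3,542 kg; Δv = 300×9.81×ln(3.095) = 2943.0×1.1297 ≈ 3325 m/s.
Total Δv = 3598 + 3325 = 6923 m/s.

Δv ≈ 6.92 km/s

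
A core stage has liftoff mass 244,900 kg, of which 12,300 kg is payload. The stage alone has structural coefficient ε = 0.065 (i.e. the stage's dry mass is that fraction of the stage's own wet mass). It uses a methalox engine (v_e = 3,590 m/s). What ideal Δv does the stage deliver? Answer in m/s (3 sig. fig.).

Stage wet mass = m₀ − payload = 244,900 − 12,300 = 232,600 kg.
Stage dry mass = ε × stage wet mass = 0.065 × 232,600 = 15,119 kg.
Burnout mass m_f = stage dry + payload = 15,119 + 12,300 = 27,419 kg.
By the Tsiolkovsky rocket equation, Δv = v_e · ln(244,900/27,419) = 3590.0 × ln(8.932) = 3590.0 × 2.1896 ≈ 7861 m/s.

Δv ≈ 7860 m/s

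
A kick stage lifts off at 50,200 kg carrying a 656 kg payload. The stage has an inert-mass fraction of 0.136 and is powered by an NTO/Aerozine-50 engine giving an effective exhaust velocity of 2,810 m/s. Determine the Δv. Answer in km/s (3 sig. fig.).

Δv ≈ 5.38 km/s

Stage wet mass = m₀ − payload = 50,200 − 656 = 49,544 kg.
Stage dry mass = ε × stage wet mass = 0.136 × 49,544 = 6,737.98 kg.
Burnout mass m_f = stage dry + payload = 6,737.98 + 656 = 7,393.98 kg.
Δv = v_e · ln(50,200/7,393.98) = 2810.0 × ln(6.789) = 2810.0 × 1.9153 ≈ 5382 m/s.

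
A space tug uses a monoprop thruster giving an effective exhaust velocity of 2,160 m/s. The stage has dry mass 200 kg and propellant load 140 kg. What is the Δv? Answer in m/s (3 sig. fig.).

m₀ = m_dry + m_prop = 200 + 140 = 340 kg.
Δv = v_e · ln(m₀/m_f) = 2160.0 × ln(1.7) = 2160.0 × 0.5306 ≈ 1146.2 m/s.

Δv ≈ 1150 m/s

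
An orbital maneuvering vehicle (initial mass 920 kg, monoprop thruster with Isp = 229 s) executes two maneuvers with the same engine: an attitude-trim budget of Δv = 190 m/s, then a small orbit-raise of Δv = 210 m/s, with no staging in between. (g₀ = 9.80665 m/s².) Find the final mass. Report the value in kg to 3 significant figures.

v_e = Isp · g₀ = 229 × 9.80665 = 2245.7 m/s.
After the first burn: m = 920 × exp(−190/2245.7) = 920 × 0.91887 = 845.36 kg.
After the second burn: m = 845.36 × exp(−210/2245.7) = 845.36 × 0.91073 = 769.895 kg.

final mass ≈ 770 kg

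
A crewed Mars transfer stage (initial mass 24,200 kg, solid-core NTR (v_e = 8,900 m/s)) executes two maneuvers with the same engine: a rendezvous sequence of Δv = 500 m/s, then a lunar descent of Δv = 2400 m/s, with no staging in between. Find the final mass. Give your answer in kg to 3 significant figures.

final mass ≈ 17500 kg

After the first burn: m = 24200 × exp(−500/8900.0) = 24200 × 0.94537 = 22,878 kg.
After the second burn: m = 22,878 × exp(−2400/8900.0) = 22,878 × 0.76364 = 17,470.6 kg.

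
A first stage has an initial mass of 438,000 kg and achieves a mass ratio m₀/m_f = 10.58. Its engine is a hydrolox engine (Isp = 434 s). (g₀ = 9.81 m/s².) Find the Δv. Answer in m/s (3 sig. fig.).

Δv ≈ 10000 m/s

v_e = Isp · g₀ = 434 × 9.81 = 4257.5 m/s.
By the Tsiolkovsky rocket equation, Δv = v_e · ln(10.58) = 4257.5 × 2.3590 ≈ 10043.4 m/s.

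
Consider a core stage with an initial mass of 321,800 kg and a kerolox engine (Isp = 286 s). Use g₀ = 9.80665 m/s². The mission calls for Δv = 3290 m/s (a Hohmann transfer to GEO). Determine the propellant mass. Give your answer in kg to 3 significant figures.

propellant mass ≈ 222000 kg

v_e = Isp · g₀ = 286 × 9.80665 = 2804.7 m/s.
Rocket equation: m₀/m_f = exp(Δv / v_e) = exp(3290 / 2804.7) = exp(1.1730) = 3.2318.
m_f = 321,800 / 3.2318 = 99,573 kg, so propellant = m₀ − m_f = 321,800 − 99,573 = 222,227 kg.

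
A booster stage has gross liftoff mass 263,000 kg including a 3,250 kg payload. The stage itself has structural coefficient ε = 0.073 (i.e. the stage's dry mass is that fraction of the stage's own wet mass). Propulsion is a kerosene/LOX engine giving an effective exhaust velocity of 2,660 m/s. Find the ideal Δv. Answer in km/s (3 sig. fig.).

Stage wet mass = m₀ − payload = 263,000 − 3,250 = 259,750 kg.
Stage dry mass = ε × stage wet mass = 0.073 × 259,750 = 18,961.8 kg.
Burnout mass m_f = stage dry + payload = 18,961.8 + 3,250 = 22,211.8 kg.
Δv = v_e · ln(263,000/22,211.8) = 2660.0 × ln(11.84) = 2660.0 × 2.4715 ≈ 6574 m/s.

Δv ≈ 6.57 km/s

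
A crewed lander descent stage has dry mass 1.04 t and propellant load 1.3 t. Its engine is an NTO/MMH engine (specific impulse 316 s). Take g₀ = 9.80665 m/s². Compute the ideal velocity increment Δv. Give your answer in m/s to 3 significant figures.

Δv ≈ 2510 m/s

v_e = Isp · g₀ = 316 × 9.80665 = 3098.9 m/s.
m₀ = m_dry + m_prop = 1.04 + 1.3 = 2.34 t.
Rocket equation: Δv = v_e · ln(m₀/m_f) = 3098.9 × ln(2.25) = 3098.9 × 0.8109 ≈ 2513.0 m/s.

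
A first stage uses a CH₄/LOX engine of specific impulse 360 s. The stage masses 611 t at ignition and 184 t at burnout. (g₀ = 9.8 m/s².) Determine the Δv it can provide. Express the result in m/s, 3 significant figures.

Δv ≈ 4230 m/s

v_e = Isp · g₀ = 360 × 9.8 = 3528.0 m/s.
By the Tsiolkovsky rocket equation, Δv = v_e · ln(m₀/m_f) = 3528.0 × ln(3.321) = 3528.0 × 1.2002 ≈ 4234.2 m/s.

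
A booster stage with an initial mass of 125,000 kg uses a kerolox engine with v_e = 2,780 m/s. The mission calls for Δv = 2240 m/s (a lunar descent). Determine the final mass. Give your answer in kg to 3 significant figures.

m₀/m_f = exp(Δv / v_e) = exp(2240 / 2780.0) = exp(0.8058) = 2.2384.
m_f = m₀ / 2.2384 = 125,000 / 2.2384 = 55,843.5 kg.

final mass ≈ 55800 kg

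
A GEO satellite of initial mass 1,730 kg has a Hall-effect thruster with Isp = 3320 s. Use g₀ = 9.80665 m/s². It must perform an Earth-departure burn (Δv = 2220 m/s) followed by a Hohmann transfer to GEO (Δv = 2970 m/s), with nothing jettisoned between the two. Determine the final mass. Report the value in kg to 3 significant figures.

final mass ≈ 1480 kg

v_e = Isp · g₀ = 3320 × 9.80665 = 32558.1 m/s.
After the first burn: m = 1730 × exp(−2220/32558.1) = 1730 × 0.93409 = 1,615.98 kg.
After the second burn: m = 1,615.98 × exp(−2970/32558.1) = 1,615.98 × 0.91282 = 1,475.1 kg.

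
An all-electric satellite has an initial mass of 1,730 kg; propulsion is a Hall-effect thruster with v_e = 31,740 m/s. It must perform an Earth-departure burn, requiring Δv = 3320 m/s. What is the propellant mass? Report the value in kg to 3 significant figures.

From the ideal rocket equation, m₀/m_f = exp(Δv / v_e) = exp(3320 / 31740.0) = exp(0.1046) = 1.1103.
m_f = 1,730 / 1.1103 = 1,558.14 kg, so propellant = m₀ − m_f = 1,730 − 1,558.14 = 171.86 kg.

propellant mass ≈ 172 kg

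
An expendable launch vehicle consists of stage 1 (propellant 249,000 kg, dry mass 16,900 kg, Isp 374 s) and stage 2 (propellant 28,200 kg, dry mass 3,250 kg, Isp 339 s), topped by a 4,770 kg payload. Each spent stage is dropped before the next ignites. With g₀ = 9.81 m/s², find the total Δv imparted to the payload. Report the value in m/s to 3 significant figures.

Ignition mass of stage 1 = 249,000+16,900 + 28,200+3,250 + 4,770 = 302,120 kg.
Stage 1: m₀ = 302,120 kg, m_f = 302,120 − 249,000 = 53,120 kg; Δv = 374×9.81×ln(5.688) = 3668.9×1.7383 ≈ 6378 m/s.
Stage 2: m₀ = 36,220 kg, m_f = 36,220 − 28,200 = 8,020 kg; Δv = 339×9.81×ln(4.516) = 3325.6×1.5077 ≈ 5014 m/s.
Total Δv = 6378 + 5014 = 11392 m/s.

Δv ≈ 11400 m/s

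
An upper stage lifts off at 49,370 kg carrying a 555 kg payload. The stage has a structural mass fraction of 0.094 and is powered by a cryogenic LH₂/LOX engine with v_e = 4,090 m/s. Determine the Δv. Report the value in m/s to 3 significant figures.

Stage wet mass = m₀ − payload = 49,370 − 555 = 48,815 kg.
Stage dry mass = ε × stage wet mass = 0.094 × 48,815 = 4,588.61 kg.
Burnout mass m_f = stage dry + payload = 4,588.61 + 555 = 5,143.61 kg.
Δv = v_e · ln(49,370/5,143.61) = 4090.0 × ln(9.598) = 4090.0 × 2.2616 ≈ 9250 m/s.

Δv ≈ 9250 m/s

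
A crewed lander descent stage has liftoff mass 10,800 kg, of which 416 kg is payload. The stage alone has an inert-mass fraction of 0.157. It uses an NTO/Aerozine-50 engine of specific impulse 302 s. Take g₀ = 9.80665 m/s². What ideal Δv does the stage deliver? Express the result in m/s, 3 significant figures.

Δv ≈ 4930 m/s

Stage wet mass = m₀ − payload = 10,800 − 416 = 10,384 kg.
Stage dry mass = ε × stage wet mass = 0.157 × 10,384 = 1,630.29 kg.
Burnout mass m_f = stage dry + payload = 1,630.29 + 416 = 2,046.29 kg.
v_e = Isp · g₀ = 302 × 9.80665 = 2961.6 m/s.
Δv = v_e · ln(10,800/2,046.29) = 2961.6 × ln(5.278) = 2961.6 × 1.6635 ≈ 4927 m/s.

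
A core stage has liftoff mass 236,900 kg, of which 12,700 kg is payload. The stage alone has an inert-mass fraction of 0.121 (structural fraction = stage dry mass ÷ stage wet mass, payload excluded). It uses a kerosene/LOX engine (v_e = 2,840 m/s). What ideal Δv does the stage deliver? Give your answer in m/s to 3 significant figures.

Δv ≈ 5060 m/s

Stage wet mass = m₀ − payload = 236,900 − 12,700 = 224,200 kg.
Stage dry mass = ε × stage wet mass = 0.121 × 224,200 = 27,128.2 kg.
Burnout mass m_f = stage dry + payload = 27,128.2 + 12,700 = 39,828.2 kg.
Δv = v_e · ln(236,900/39,828.2) = 2840.0 × ln(5.948) = 2840.0 × 1.7831 ≈ 5064 m/s.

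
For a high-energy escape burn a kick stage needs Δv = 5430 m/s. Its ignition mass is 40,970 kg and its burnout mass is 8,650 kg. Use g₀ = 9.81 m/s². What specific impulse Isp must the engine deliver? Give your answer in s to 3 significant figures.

ln(m₀/m_f) = ln(40970/8650) = ln(4.736) = 1.5553.
From the ideal rocket equation, v_e = Δv / ln(m₀/m_f) = 5430 / 1.5553 = 3491.3 m/s.
Isp = v_e / g₀ = 3491.3 / 9.81 = 355.9 s.

Isp ≈ 356 s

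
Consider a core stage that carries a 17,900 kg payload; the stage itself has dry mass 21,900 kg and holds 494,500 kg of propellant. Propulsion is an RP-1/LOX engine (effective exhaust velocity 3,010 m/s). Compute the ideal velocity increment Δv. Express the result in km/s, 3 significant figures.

m₀ = payload + dry + propellant = 17,900 + 21,900 + 494,500 = 534,300 kg.
m_f = payload + dry = 17,900 + 21,900 = 39,800 kg.
Δv = v_e · ln(m₀/m_f) = 3010.0 × ln(13.42) = 3010.0 × 2.5971 ≈ 7817.2 m/s.

Δv ≈ 7.82 km/s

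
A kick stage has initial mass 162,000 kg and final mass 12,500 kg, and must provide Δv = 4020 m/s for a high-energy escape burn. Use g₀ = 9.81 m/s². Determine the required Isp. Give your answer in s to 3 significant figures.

ln(m₀/m_f) = ln(162000/12500) = ln(12.96) = 2.5619.
By the Tsiolkovsky rocket equation, v_e = Δv / ln(m₀/m_f) = 4020 / 2.5619 = 1569.2 m/s.
Isp = v_e / g₀ = 1569.2 / 9.81 = 160.0 s.

Isp ≈ 160 s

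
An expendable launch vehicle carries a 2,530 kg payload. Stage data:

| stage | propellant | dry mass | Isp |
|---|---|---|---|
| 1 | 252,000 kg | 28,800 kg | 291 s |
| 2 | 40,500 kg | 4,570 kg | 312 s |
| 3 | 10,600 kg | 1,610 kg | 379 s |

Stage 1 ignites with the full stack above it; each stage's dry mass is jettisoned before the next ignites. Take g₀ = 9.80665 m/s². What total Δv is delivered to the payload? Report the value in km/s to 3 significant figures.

Δv ≈ 12.0 km/s

Ignition mass of stage 1 = 252,000+28,800 + 40,500+4,570 + 10,600+1,610 + 2,530 = 340,610 kg.
Stage 1: m₀ = 340,610 kg, m_f = 340,610 − 252,000 = 88,610 kg; Δv = 291×9.80665×ln(3.844) = 2853.7×1.3465 ≈ 3843 m/s.
Stage 2: m₀ = 59,810 kg, m_f = 59,810 − 40,500 = 19,310 kg; Δv = 312×9.80665×ln(3.097) = 3059.7×1.1305 ≈ 3459 m/s.
Stage 3: m₀ = 14,740 kg, m_f = 14,740 − 10,600 = 4,140 kg; Δv = 379×9.80665×ln(3.56) = 3716.7×1.2699 ≈ 4720 m/s.
Total Δv = 3843 + 3459 + 4720 = 12022 m/s.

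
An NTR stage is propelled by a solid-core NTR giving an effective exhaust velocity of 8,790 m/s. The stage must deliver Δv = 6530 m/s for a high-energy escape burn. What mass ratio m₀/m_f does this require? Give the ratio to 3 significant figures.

From the ideal rocket equation, m₀/m_f = exp(Δv / v_e) = exp(6530 / 8790.0) = exp(0.7429) = 2.1020.

mass ratio ≈ 2.10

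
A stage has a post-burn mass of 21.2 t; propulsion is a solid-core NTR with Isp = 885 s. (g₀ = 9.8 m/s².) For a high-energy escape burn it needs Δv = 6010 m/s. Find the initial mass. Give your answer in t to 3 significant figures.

initial mass ≈ 42.4 t

v_e = Isp · g₀ = 885 × 9.8 = 8673.0 m/s.
m₀/m_f = exp(Δv / v_e) = exp(6010 / 8673.0) = exp(0.6930) = 1.9996.
m₀ = m_f × 1.9996 = 21.2 × 1.9996 = 42.3915 t.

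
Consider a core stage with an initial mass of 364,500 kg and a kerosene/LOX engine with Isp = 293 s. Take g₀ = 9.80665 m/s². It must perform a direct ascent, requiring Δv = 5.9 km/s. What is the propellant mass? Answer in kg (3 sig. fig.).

propellant mass ≈ 318000 kg

v_e = Isp · g₀ = 293 × 9.80665 = 2873.3 m/s.
By the Tsiolkovsky rocket equation, m₀/m_f = exp(Δv / v_e) = exp(5900 / 2873.3) = exp(2.0534) = 7.7940.
m_f = 364,500 / 7.7940 = 46,766.7 kg, so propellant = m₀ − m_f = 364,500 − 46,766.7 = 317,733.3 kg.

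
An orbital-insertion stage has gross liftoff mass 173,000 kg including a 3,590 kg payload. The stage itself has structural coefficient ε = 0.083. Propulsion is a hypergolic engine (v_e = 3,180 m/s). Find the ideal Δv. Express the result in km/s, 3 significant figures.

Stage wet mass = m₀ − payload = 173,000 − 3,590 = 169,410 kg.
Stage dry mass = ε × stage wet mass = 0.083 × 169,410 = 14,061 kg.
Burnout mass m_f = stage dry + payload = 14,061 + 3,590 = 17,651 kg.
Δv = v_e · ln(173,000/17,651) = 3180.0 × ln(9.801) = 3180.0 × 2.2825 ≈ 7258 m/s.

Δv ≈ 7.26 km/s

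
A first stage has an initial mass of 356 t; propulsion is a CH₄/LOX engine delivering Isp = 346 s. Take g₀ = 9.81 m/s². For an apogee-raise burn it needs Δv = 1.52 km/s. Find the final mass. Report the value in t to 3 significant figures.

v_e = Isp · g₀ = 346 × 9.81 = 3394.3 m/s.
Rocket equation: m₀/m_f = exp(Δv / v_e) = exp(1520 / 3394.3) = exp(0.4478) = 1.5649.
m_f = m₀ / 1.5649 = 356 / 1.5649 = 227.491 t.

final mass ≈ 227 t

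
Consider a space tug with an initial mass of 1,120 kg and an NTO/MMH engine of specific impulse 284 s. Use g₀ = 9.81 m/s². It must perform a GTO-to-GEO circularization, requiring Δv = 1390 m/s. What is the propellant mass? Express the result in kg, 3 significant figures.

propellant mass ≈ 440 kg

v_e = Isp · g₀ = 284 × 9.81 = 2786.0 m/s.
By the Tsiolkovsky rocket equation, m₀/m_f = exp(Δv / v_e) = exp(1390 / 2786.0) = exp(0.4989) = 1.6469.
m_f = 1,120 / 1.6469 = 680.066 kg, so propellant = m₀ − m_f = 1,120 − 680.066 = 439.934 kg.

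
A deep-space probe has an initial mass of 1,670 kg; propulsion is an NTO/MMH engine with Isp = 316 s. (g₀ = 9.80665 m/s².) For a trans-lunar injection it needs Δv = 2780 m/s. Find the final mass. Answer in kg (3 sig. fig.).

final mass ≈ 681 kg

v_e = Isp · g₀ = 316 × 9.80665 = 3098.9 m/s.
m₀/m_f = exp(Δv / v_e) = exp(2780 / 3098.9) = exp(0.8971) = 2.4525.
m_f = m₀ / 2.4525 = 1,670 / 2.4525 = 680.938 kg.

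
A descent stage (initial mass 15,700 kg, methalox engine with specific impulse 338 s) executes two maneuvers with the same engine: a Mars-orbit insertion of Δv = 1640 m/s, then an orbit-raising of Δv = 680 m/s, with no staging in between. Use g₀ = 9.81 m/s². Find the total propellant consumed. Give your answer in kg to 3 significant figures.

v_e = Isp · g₀ = 338 × 9.81 = 3315.8 m/s.
After the first burn: m = 15700 × exp(−1640/3315.8) = 15700 × 0.60981 = 9,574.02 kg.
After the second burn: m = 9,574.02 × exp(−680/3315.8) = 9,574.02 × 0.81458 = 7,798.81 kg.
Total propellant = m₀ − m_final = 15700 − 7,798.81 = 7,901.19 kg.

total propellant consumed ≈ 7900 kg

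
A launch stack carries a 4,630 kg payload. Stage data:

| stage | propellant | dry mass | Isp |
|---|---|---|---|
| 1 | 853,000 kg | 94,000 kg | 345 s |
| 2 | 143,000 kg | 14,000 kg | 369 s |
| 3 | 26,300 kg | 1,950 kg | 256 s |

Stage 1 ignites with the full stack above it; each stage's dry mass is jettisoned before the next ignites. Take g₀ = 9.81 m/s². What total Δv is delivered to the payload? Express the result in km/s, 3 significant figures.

Ignition mass of stage 1 = 853,000+94,000 + 143,000+14,000 + 26,300+1,950 + 4,630 = 1,136,880 kg.
Stage 1: m₀ = 1,136,880 kg, m_f = 1,136,880 − 853,000 = 283,880 kg; Δv = 345×9.81×ln(4.005) = 3384.5×1.3875 ≈ 4696 m/s.
Stage 2: m₀ = 189,880 kg, m_f = 189,880 − 143,000 = 46,880 kg; Δv = 369×9.81×ln(4.05) = 3619.9×1.3988 ≈ 5064 m/s.
Stage 3: m₀ = 32,880 kg, m_f = 32,880 − 26,300 = 6,580 kg; Δv = 256×9.81×ln(4.997) = 2511.4×1.6088 ≈ 4040 m/s.
Total Δv = 4696 + 5064 + 4040 = 13800 m/s.

Δv ≈ 13.8 km/s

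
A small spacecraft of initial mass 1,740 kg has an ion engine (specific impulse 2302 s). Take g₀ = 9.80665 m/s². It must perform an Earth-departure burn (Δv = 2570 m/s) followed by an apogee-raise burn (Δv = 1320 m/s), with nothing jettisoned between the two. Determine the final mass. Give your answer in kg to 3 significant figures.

final mass ≈ 1460 kg

v_e = Isp · g₀ = 2302 × 9.80665 = 22574.9 m/s.
After the first burn: m = 1740 × exp(−2570/22574.9) = 1740 × 0.89240 = 1,552.78 kg.
After the second burn: m = 1,552.78 × exp(−1320/22574.9) = 1,552.78 × 0.94320 = 1,464.58 kg.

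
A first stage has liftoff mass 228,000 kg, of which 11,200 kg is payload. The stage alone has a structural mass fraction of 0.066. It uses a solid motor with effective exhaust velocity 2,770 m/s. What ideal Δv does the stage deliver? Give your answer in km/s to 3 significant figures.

Δv ≈ 6.07 km/s

Stage wet mass = m₀ − payload = 228,000 − 11,200 = 216,800 kg.
Stage dry mass = ε × stage wet mass = 0.066 × 216,800 = 14,308.8 kg.
Burnout mass m_f = stage dry + payload = 14,308.8 + 11,200 = 25,508.8 kg.
Δv = v_e · ln(228,000/25,508.8) = 2770.0 × ln(8.938) = 2770.0 × 2.1903 ≈ 6067 m/s.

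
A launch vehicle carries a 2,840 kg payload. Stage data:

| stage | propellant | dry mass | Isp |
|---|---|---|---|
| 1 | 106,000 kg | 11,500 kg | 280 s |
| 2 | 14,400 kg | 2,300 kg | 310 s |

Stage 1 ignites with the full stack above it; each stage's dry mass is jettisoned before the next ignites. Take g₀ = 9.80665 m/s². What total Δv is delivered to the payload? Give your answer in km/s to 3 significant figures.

Δv ≈ 8.14 km/s

Ignition mass of stage 1 = 106,000+11,500 + 14,400+2,300 + 2,840 = 137,040 kg.
Stage 1: m₀ = 137,040 kg, m_f = 137,040 − 106,000 = 31,040 kg; Δv = 280×9.80665×ln(4.415) = 2745.9×1.4850 ≈ 4078 m/s.
Stage 2: m₀ = 19,540 kg, m_f = 19,540 − 14,400 = 5,140 kg; Δv = 310×9.80665×ln(3.802) = 3040.1×1.3354 ≈ 4060 m/s.
Total Δv = 4078 + 4060 = 8138 m/s.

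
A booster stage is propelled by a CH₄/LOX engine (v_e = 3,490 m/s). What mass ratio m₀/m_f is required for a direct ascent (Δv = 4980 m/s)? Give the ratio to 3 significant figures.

mass ratio ≈ 4.17

Rocket equation: m₀/m_f = exp(Δv / v_e) = exp(4980 / 3490.0) = exp(1.4269) = 4.1659.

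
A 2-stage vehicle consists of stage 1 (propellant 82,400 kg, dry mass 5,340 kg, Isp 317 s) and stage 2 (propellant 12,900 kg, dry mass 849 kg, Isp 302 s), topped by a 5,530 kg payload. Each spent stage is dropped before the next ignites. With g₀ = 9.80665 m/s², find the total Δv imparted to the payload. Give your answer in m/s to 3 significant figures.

Δv ≈ 7840 m/s

Ignition mass of stage 1 = 82,400+5,340 + 12,900+849 + 5,530 = 107,019 kg.
Stage 1: m₀ = 107,019 kg, m_f = 107,019 − 82,400 = 24,619 kg; Δv = 317×9.80665×ln(4.347) = 3108.7×1.4695 ≈ 4568 m/s.
Stage 2: m₀ = 19,279 kg, m_f = 19,279 − 12,900 = 6,379 kg; Δv = 302×9.80665×ln(3.022) = 2961.6×1.1060 ≈ 3276 m/s.
Total Δv = 4568 + 3276 = 7844 m/s.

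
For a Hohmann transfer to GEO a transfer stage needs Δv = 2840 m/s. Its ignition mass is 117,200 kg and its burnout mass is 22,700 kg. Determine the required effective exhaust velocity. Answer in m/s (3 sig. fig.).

ln(m₀/m_f) = ln(117200/22700) = ln(5.163) = 1.6415.
v_e = Δv / ln(m₀/m_f) = 2840 / 1.6415 = 1730.1 m/s.

v_e ≈ 1730 m/s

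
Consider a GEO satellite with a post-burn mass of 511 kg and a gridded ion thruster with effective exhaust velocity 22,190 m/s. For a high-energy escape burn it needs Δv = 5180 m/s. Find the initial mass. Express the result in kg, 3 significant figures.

initial mass ≈ 645 kg

Rocket equation: m₀/m_f = exp(Δv / v_e) = exp(5180 / 22190.0) = exp(0.2334) = 1.2629.
m₀ = m_f × 1.2629 = 511 × 1.2629 = 645.342 kg.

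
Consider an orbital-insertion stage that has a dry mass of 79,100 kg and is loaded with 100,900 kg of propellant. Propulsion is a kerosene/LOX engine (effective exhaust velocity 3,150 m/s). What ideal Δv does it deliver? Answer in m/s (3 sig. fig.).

Δv ≈ 2590 m/s

m₀ = m_dry + m_prop = 79,100 + 100,900 = 180,000 kg.
From the ideal rocket equation, Δv = v_e · ln(m₀/m_f) = 3150.0 × ln(2.276) = 3150.0 × 0.8222 ≈ 2590.1 m/s.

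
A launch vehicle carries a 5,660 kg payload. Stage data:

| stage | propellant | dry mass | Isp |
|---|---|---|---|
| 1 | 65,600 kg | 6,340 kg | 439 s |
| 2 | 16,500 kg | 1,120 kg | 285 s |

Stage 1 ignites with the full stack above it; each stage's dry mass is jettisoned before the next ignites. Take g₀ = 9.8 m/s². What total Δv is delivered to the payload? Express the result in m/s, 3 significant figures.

Δv ≈ 8470 m/s

Ignition mass of stage 1 = 65,600+6,340 + 16,500+1,120 + 5,660 = 95,220 kg.
Stage 1: m₀ = 95,220 kg, m_f = 95,220 − 65,600 = 29,620 kg; Δv = 439×9.8×ln(3.215) = 4302.2×1.1677 ≈ 5024 m/s.
Stage 2: m₀ = 23,280 kg, m_f = 23,280 − 16,500 = 6,780 kg; Δv = 285×9.8×ln(3.434) = 2793.0×1.2336 ≈ 3445 m/s.
Total Δv = 5024 + 3445 = 8469 m/s.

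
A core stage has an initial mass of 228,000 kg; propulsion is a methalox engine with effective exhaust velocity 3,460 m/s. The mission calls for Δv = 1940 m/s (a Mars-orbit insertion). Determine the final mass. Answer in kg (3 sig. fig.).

From the ideal rocket equation, m₀/m_f = exp(Δv / v_e) = exp(1940 / 3460.0) = exp(0.5607) = 1.7519.
m_f = m₀ / 1.7519 = 228,000 / 1.7519 = 130,144 kg.

final mass ≈ 130000 kg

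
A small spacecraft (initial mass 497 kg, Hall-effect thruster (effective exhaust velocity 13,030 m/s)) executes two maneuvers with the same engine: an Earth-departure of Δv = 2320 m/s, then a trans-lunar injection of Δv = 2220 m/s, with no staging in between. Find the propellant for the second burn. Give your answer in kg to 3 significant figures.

propellant for the second burn ≈ 65.2 kg

After the first burn: m = 497 × exp(−2320/13030.0) = 497 × 0.83690 = 415.939 kg.
After the second burn: m = 415.939 × exp(−2220/13030.0) = 415.939 × 0.84335 = 350.782 kg.
Second-burn propellant = 415.939 − 350.782 = 65.157 kg.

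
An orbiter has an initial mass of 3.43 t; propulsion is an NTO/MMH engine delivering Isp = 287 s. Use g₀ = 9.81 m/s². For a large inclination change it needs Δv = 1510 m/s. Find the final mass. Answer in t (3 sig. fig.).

final mass ≈ 2.01 t

v_e = Isp · g₀ = 287 × 9.81 = 2815.5 m/s.
m₀/m_f = exp(Δv / v_e) = exp(1510 / 2815.5) = exp(0.5363) = 1.7097.
m_f = m₀ / 1.7097 = 3.43 / 1.7097 = 2.0062 t.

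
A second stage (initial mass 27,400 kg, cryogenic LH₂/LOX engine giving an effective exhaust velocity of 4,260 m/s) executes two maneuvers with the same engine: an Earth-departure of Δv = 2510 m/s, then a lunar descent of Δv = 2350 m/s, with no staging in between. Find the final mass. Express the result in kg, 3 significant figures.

final mass ≈ 8760 kg

After the first burn: m = 27400 × exp(−2510/4260.0) = 27400 × 0.55477 = 15,200.7 kg.
After the second burn: m = 15,200.7 × exp(−2350/4260.0) = 15,200.7 × 0.57600 = 8,755.6 kg.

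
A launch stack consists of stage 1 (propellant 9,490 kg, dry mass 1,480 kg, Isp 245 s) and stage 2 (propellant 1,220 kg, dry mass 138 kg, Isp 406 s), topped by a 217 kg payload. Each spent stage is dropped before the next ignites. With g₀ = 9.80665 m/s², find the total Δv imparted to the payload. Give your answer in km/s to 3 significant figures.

Ignition mass of stage 1 = 9,490+1,480 + 1,220+138 + 217 = 12,545 kg.
Stage 1: m₀ = 12,545 kg, m_f = 12,545 − 9,490 = 3,055 kg; Δv = 245×9.80665×ln(4.106) = 2402.6×1.4125 ≈ 3394 m/s.
Stage 2: m₀ = 1,575 kg, m_f = 1,575 − 1,220 = 355 kg; Δv = 406×9.80665×ln(4.437) = 3981.5×1.4899 ≈ 5932 m/s.
Total Δv = 3394 + 5932 = 9326 m/s.

Δv ≈ 9.33 km/s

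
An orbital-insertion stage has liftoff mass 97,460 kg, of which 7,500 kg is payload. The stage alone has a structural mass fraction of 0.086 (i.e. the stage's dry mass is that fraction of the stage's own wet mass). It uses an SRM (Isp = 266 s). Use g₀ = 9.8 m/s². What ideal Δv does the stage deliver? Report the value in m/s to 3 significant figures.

Stage wet mass = m₀ − payload = 97,460 − 7,500 = 89,960 kg.
Stage dry mass = ε × stage wet mass = 0.086 × 89,960 = 7,736.56 kg.
Burnout mass m_f = stage dry + payload = 7,736.56 + 7,500 = 15,236.56 kg.
v_e = Isp · g₀ = 266 × 9.8 = 2606.8 m/s.
By the Tsiolkovsky rocket equation, Δv = v_e · ln(97,460/15,236.56) = 2606.8 × ln(6.396) = 2606.8 × 1.8557 ≈ 4838 m/s.

Δv ≈ 4840 m/s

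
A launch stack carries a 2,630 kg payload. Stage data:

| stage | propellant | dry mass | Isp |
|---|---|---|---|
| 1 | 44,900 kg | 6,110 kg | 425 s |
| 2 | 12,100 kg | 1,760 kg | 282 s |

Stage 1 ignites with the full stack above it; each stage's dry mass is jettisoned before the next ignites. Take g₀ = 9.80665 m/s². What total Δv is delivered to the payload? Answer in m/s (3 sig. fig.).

Δv ≈ 8220 m/s

Ignition mass of stage 1 = 44,900+6,110 + 12,100+1,760 + 2,630 = 67,500 kg.
Stage 1: m₀ = 67,500 kg, m_f = 67,500 − 44,900 = 22,600 kg; Δv = 425×9.80665×ln(2.987) = 4167.8×1.0942 ≈ 4560 m/s.
Stage 2: m₀ = 16,490 kg, m_f = 16,490 − 12,100 = 4,390 kg; Δv = 282×9.80665×ln(3.756) = 2765.5×1.3234 ≈ 3660 m/s.
Total Δv = 4560 + 3660 = 8220 m/s.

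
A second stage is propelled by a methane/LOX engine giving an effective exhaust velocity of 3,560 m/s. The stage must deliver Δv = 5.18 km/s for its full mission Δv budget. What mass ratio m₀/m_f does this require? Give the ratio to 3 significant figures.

By the Tsiolkovsky rocket equation, m₀/m_f = exp(Δv / v_e) = exp(5180 / 3560.0) = exp(1.4551) = 4.2847.

mass ratio ≈ 4.28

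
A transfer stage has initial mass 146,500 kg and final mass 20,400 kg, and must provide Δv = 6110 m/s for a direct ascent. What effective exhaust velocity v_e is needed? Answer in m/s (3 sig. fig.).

ln(m₀/m_f) = ln(146500/20400) = ln(7.181) = 1.9715.
v_e = Δv / ln(m₀/m_f) = 6110 / 1.9715 = 3099.2 m/s.

v_e ≈ 3100 m/s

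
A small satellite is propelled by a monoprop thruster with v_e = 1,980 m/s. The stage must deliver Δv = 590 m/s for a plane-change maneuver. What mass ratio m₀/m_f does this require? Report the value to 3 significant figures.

From the ideal rocket equation, m₀/m_f = exp(Δv / v_e) = exp(590 / 1980.0) = exp(0.2980) = 1.3471.

mass ratio ≈ 1.35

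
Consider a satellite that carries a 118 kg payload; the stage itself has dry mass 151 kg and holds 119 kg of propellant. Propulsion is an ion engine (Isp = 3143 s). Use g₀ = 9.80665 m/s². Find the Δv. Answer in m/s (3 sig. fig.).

Δv ≈ 11300 m/s

v_e = Isp · g₀ = 3143 × 9.80665 = 30822.3 m/s.
m₀ = payload + dry + propellant = 118 + 151 + 119 = 388 kg.
m_f = payload + dry = 118 + 151 = 269 kg.
Δv = v_e · ln(m₀/m_f) = 30822.3 × ln(1.442) = 30822.3 × 0.3663 ≈ 11290.0 m/s.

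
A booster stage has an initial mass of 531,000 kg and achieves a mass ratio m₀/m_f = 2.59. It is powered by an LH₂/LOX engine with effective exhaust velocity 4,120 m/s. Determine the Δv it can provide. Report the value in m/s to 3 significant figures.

Δv = v_e · ln(2.59) = 4120.0 × 0.9517 ≈ 3920.8 m/s.

Δv ≈ 3920 m/s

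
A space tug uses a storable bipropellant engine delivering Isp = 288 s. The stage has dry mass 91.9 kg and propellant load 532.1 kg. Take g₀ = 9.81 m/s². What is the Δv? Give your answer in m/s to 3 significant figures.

Δv ≈ 5410 m/s

v_e = Isp · g₀ = 288 × 9.81 = 2825.3 m/s.
m₀ = m_dry + m_prop = 91.9 + 532.1 = 624 kg.
Rocket equation: Δv = v_e · ln(m₀/m_f) = 2825.3 × ln(6.79) = 2825.3 × 1.9154 ≈ 5411.7 m/s.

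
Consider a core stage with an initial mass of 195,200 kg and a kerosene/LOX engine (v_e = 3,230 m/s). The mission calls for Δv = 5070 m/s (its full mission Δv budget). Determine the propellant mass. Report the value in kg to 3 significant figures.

m₀/m_f = exp(Δv / v_e) = exp(5070 / 3230.0) = exp(1.5697) = 4.8050.
m_f = 195,200 / 4.8050 = 40,624.3 kg, so propellant = m₀ − m_f = 195,200 − 40,624.3 = 154,575.7 kg.

propellant mass ≈ 155000 kg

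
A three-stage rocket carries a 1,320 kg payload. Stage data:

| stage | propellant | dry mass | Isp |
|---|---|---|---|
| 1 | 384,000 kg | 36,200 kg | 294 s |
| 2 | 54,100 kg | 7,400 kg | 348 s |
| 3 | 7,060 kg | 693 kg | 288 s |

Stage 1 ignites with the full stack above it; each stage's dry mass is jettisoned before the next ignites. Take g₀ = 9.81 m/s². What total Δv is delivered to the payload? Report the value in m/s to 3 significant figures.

Δv ≈ 13600 m/s

Ignition mass of stage 1 = 384,000+36,200 + 54,100+7,400 + 7,060+693 + 1,320 = 490,773 kg.
Stage 1: m₀ = 490,773 kg, m_f = 490,773 − 384,000 = 106,773 kg; Δv = 294×9.81×ln(4.596) = 2884.1×1.5253 ≈ 4399 m/s.
Stage 2: m₀ = 70,573 kg, m_f = 70,573 − 54,100 = 16,473 kg; Δv = 348×9.81×ln(4.284) = 3413.9×1.4549 ≈ 4967 m/s.
Stage 3: m₀ = 9,073 kg, m_f = 9,073 − 7,060 = 2,013 kg; Δv = 288×9.81×ln(4.507) = 2825.3×1.5057 ≈ 4254 m/s.
Total Δv = 4399 + 4967 + 4254 = 13620 m/s.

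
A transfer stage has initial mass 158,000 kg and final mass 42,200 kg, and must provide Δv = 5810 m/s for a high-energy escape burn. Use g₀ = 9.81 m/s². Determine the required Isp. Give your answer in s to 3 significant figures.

ln(m₀/m_f) = ln(158000/42200) = ln(3.744) = 1.3202.
By the Tsiolkovsky rocket equation, v_e = Δv / ln(m₀/m_f) = 5810 / 1.3202 = 4400.9 m/s.
Isp = v_e / g₀ = 4400.9 / 9.81 = 448.6 s.

Isp ≈ 449 s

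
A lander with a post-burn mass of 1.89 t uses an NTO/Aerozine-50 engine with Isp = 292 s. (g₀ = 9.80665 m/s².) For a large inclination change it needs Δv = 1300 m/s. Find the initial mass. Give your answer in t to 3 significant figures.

initial mass ≈ 2.98 t

v_e = Isp · g₀ = 292 × 9.80665 = 2863.5 m/s.
Using Δv = v_e ln(m₀/m_f): m₀/m_f = exp(Δv / v_e) = exp(1300 / 2863.5) = exp(0.4540) = 1.5746.
m₀ = m_f × 1.5746 = 1.89 × 1.5746 = 2.97599 t.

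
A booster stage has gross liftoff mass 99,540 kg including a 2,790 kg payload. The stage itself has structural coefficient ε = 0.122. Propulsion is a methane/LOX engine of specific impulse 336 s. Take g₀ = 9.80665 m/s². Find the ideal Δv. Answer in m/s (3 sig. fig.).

Stage wet mass = m₀ − payload = 99,540 − 2,790 = 96,750 kg.
Stage dry mass = ε × stage wet mass = 0.122 × 96,750 = 11,803.5 kg.
Burnout mass m_f = stage dry + payload = 11,803.5 + 2,790 = 14,593.5 kg.
v_e = Isp · g₀ = 336 × 9.80665 = 3295.0 m/s.
From the ideal rocket equation, Δv = v_e · ln(99,540/14,593.5) = 3295.0 × ln(6.821) = 3295.0 × 1.9200 ≈ 6326 m/s.

Δv ≈ 6330 m/s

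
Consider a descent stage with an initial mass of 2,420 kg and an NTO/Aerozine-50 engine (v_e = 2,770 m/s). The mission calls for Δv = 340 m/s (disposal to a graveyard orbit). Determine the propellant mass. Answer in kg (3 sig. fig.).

propellant mass ≈ 280 kg

m₀/m_f = exp(Δv / v_e) = exp(340 / 2770.0) = exp(0.1227) = 1.1306.
m_f = 2,420 / 1.1306 = 2,140.46 kg, so propellant = m₀ − m_f = 2,420 − 2,140.46 = 279.54 kg.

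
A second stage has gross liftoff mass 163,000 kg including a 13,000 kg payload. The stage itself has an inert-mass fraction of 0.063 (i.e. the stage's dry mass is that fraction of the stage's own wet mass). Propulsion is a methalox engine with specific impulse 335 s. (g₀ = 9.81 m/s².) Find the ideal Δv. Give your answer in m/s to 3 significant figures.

Δv ≈ 6520 m/s

Stage wet mass = m₀ − payload = 163,000 − 13,000 = 150,000 kg.
Stage dry mass = ε × stage wet mass = 0.063 × 150,000 = 9,450 kg.
Burnout mass m_f = stage dry + payload = 9,450 + 13,000 = 22,450 kg.
v_e = Isp · g₀ = 335 × 9.81 = 3286.4 m/s.
Δv = v_e · ln(163,000/22,450) = 3286.4 × ln(7.261) = 3286.4 × 1.9825 ≈ 6515 m/s.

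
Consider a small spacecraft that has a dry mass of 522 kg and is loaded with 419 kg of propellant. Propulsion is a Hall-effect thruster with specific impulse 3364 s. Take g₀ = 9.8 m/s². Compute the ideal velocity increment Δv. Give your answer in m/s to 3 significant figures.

Δv ≈ 19400 m/s

v_e = Isp · g₀ = 3364 × 9.8 = 32967.2 m/s.
m₀ = m_dry + m_prop = 522 + 419 = 941 kg.
By the Tsiolkovsky rocket equation, Δv = v_e · ln(m₀/m_f) = 32967.2 × ln(1.803) = 32967.2 × 0.5893 ≈ 19426.8 m/s.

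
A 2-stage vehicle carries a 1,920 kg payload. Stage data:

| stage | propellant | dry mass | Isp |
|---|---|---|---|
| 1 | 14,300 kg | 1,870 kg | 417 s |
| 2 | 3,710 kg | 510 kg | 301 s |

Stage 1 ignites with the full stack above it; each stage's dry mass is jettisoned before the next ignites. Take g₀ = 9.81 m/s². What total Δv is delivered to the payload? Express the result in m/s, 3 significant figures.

Ignition mass of stage 1 = 14,300+1,870 + 3,710+510 + 1,920 = 22,310 kg.
Stage 1: m₀ = 22,310 kg, m_f = 22,310 − 14,300 = 8,010 kg; Δv = 417×9.81×ln(2.785) = 4090.8×1.0243 ≈ 4190 m/s.
Stage 2: m₀ = 6,140 kg, m_f = 6,140 − 3,710 = 2,430 kg; Δv = 301×9.81×ln(2.527) = 2952.8×0.9269 ≈ 2737 m/s.
Total Δv = 4190 + 2737 = 6927 m/s.

Δv ≈ 6930 m/s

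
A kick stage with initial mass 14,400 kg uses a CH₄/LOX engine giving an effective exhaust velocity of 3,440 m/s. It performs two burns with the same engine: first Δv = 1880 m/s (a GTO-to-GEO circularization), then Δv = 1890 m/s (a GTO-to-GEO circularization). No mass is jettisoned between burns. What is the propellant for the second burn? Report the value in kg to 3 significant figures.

After the first burn: m = 14400 × exp(−1880/3440.0) = 14400 × 0.57897 = 8,337.17 kg.
After the second burn: m = 8,337.17 × exp(−1890/3440.0) = 8,337.17 × 0.57729 = 4,812.96 kg.
Second-burn propellant = 8,337.17 − 4,812.96 = 3,524.21 kg.

propellant for the second burn ≈ 3520 kg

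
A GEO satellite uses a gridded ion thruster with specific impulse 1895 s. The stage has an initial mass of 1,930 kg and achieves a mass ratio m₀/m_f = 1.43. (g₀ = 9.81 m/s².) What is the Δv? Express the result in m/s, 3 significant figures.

Δv ≈ 6650 m/s

v_e = Isp · g₀ = 1895 × 9.81 = 18590.0 m/s.
From the ideal rocket equation, Δv = v_e · ln(1.43) = 18590.0 × 0.3577 ≈ 6649.2 m/s.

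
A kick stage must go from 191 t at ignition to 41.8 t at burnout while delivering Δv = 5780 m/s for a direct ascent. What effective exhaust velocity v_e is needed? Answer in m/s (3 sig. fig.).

v_e ≈ 3800 m/s

ln(m₀/m_f) = ln(191000/41800) = ln(4.569) = 1.5194.
Using Δv = v_e ln(m₀/m_f): v_e = Δv / ln(m₀/m_f) = 5780 / 1.5194 = 3804.2 m/s.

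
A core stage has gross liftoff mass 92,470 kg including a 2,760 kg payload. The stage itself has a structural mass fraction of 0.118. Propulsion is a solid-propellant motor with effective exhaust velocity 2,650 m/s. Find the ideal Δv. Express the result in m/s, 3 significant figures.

Stage wet mass = m₀ − payload = 92,470 − 2,760 = 89,710 kg.
Stage dry mass = ε × stage wet mass = 0.118 × 89,710 = 10,585.8 kg.
Burnout mass m_f = stage dry + payload = 10,585.8 + 2,760 = 13,345.8 kg.
Δv = v_e · ln(92,470/13,345.8) = 2650.0 × ln(6.929) = 2650.0 × 1.9357 ≈ 5130 m/s.

Δv ≈ 5130 m/s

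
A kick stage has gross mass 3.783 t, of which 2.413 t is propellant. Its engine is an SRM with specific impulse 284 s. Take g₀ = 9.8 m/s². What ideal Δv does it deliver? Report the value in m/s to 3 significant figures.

Δv ≈ 2830 m/s

v_e = Isp · g₀ = 284 × 9.8 = 2783.2 m/s.
m_f = m₀ − m_prop = 3.783 − 2.413 = 1.37 t.
Δv = v_e · ln(m₀/m_f) = 2783.2 × ln(2.761) = 2783.2 × 1.0157 ≈ 2826.9 m/s.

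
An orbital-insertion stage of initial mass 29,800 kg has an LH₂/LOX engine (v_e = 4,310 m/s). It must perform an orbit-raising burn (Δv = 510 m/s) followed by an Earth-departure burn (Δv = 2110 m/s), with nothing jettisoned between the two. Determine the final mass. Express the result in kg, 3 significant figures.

final mass ≈ 16200 kg

After the first burn: m = 29800 × exp(−510/4310.0) = 29800 × 0.88840 = 26,474.3 kg.
After the second burn: m = 26,474.3 × exp(−2110/4310.0) = 26,474.3 × 0.61290 = 16,226.1 kg.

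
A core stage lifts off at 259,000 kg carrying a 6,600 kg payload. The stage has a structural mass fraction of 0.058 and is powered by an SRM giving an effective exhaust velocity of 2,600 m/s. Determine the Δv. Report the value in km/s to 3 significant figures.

Δv ≈ 6.50 km/s

Stage wet mass = m₀ − payload = 259,000 − 6,600 = 252,400 kg.
Stage dry mass = ε × stage wet mass = 0.058 × 252,400 = 14,639.2 kg.
Burnout mass m_f = stage dry + payload = 14,639.2 + 6,600 = 21,239.2 kg.
From the ideal rocket equation, Δv = v_e · ln(259,000/21,239.2) = 2600.0 × ln(12.19) = 2600.0 × 2.5010 ≈ 6503 m/s.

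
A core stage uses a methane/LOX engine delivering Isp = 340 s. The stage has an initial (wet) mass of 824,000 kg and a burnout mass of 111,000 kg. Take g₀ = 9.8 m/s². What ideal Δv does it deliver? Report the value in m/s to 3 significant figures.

v_e = Isp · g₀ = 340 × 9.8 = 3332.0 m/s.
From the ideal rocket equation, Δv = v_e · ln(m₀/m_f) = 3332.0 × ln(7.423) = 3332.0 × 2.0046 ≈ 6679.5 m/s.

Δv ≈ 6680 m/s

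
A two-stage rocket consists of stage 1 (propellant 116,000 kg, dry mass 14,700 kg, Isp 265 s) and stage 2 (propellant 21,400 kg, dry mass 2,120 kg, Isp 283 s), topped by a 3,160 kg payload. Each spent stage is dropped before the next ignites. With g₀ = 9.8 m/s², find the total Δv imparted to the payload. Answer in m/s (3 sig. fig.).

Ignition mass of stage 1 = 116,000+14,700 + 21,400+2,120 + 3,160 = 157,380 kg.
Stage 1: m₀ = 157,380 kg, m_f = 157,380 − 116,000 = 41,380 kg; Δv = 265×9.8×ln(3.803) = 2597.0×1.3359 ≈ 3469 m/s.
Stage 2: m₀ = 26,680 kg, m_f = 26,680 − 21,400 = 5,280 kg; Δv = 283×9.8×ln(5.053) = 2773.4×1.6200 ≈ 4493 m/s.
Total Δv = 3469 + 4493 = 7962 m/s.

Δv ≈ 7960 m/s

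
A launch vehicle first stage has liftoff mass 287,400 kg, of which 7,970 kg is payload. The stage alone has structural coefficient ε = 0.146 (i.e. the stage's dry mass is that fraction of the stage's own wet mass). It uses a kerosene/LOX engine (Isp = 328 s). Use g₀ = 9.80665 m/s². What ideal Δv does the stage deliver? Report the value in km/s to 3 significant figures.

Stage wet mass = m₀ − payload = 287,400 − 7,970 = 279,430 kg.
Stage dry mass = ε × stage wet mass = 0.146 × 279,430 = 40,796.8 kg.
Burnout mass m_f = stage dry + payload = 40,796.8 + 7,970 = 48,766.8 kg.
v_e = Isp · g₀ = 328 × 9.80665 = 3216.6 m/s.
Rocket equation: Δv = v_e · ln(287,400/48,766.8) = 3216.6 × ln(5.893) = 3216.6 × 1.7738 ≈ 5706 m/s.

Δv ≈ 5.71 km/s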